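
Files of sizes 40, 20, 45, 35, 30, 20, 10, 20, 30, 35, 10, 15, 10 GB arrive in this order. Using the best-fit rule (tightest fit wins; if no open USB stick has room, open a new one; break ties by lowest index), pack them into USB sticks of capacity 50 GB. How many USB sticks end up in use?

  40 → USB stick 1 (new)  [load 40/50]
  20 → USB stick 2 (new)  [load 20/50]
  45 → USB stick 3 (new)  [load 45/50]
  35 → USB stick 4 (new)  [load 35/50]
  30 → USB stick 2  [load 50/50]
  20 → USB stick 5 (new)  [load 20/50]
  10 → USB stick 1  [load 50/50]
  20 → USB stick 5  [load 40/50]
  30 → USB stick 6 (new)  [load 30/50]
  35 → USB stick 7 (new)  [load 35/50]
  10 → USB stick 5  [load 50/50]
  15 → USB stick 4  [load 50/50]
  10 → USB stick 7  [load 45/50]
7 USB sticks opened.

7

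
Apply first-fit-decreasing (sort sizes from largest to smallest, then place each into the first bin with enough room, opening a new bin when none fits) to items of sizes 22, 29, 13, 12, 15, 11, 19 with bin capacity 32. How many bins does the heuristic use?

Sorted descending: 29, 22, 19, 15, 13, 12, 11.
  29 → bin 1 (new)  [load 29/32]
  22 → bin 2 (new)  [load 22/32]
  19 → bin 3 (new)  [load 19/32]
  15 → bin 4 (new)  [load 15/32]
  13 → bin 3  [load 32/32]
  12 → bin 4  [load 27/32]
  11 → bin 5 (new)  [load 11/32]
5 bins opened.

5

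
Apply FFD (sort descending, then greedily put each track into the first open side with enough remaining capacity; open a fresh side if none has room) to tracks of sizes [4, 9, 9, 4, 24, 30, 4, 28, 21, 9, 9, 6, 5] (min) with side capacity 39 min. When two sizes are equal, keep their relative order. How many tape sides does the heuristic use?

5

Sorted descending: 30, 28, 24, 21, 9, 9, 9, 9, 6, 5, 4, 4, 4.
  30 → side 1 (new)  [load 30/39]
  28 → side 2 (new)  [load 28/39]
  24 → side 3 (new)  [load 24/39]
  21 → side 4 (new)  [load 21/39]
  9 → side 1  [load 39/39]
  9 → side 2  [load 37/39]
  9 → side 3  [load 33/39]
  9 → side 4  [load 30/39]
  6 → side 3  [load 39/39]
  5 → side 4  [load 35/39]
  4 → side 4  [load 39/39]
  4 → side 5 (new)  [load 4/39]
  4 → side 5  [load 8/39]
5 tape sides opened.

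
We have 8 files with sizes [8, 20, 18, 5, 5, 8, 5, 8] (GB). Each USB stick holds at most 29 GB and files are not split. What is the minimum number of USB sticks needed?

Total = 20 + 18 + 8 + 8 + 8 + 5 + 5 + 5 = 77 GB.
Lower bound: ⌈77/29⌉ = 3 USB sticks.
A packing using 3 USB sticks:
  USB stick 1: 20 + 8 = 28
  USB stick 2: 18 + 8 = 26
  USB stick 3: 8 + 5 + 5 + 5 = 23
This matches the lower bound, so 3 is optimal.

3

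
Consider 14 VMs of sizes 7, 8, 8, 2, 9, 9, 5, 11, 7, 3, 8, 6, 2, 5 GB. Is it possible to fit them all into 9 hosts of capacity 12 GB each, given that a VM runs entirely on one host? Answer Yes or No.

A valid assignment using 9 hosts:
  host 1: 11 = 11
  host 2: 9 + 3 = 12
  host 3: 9 + 2 = 11
  host 4: 8 + 2 = 10
  host 5: 8 = 8
  host 6: 8 = 8
  host 7: 7 + 5 = 12
  host 8: 7 + 5 = 12
  host 9: 6 = 6
Every load is within 12 GB, so 9 hosts suffice.

Yes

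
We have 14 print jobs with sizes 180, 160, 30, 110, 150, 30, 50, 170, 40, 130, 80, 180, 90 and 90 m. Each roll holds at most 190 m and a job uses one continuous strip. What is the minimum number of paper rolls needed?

9

Total = 180 + 180 + 170 + 160 + 150 + 130 + 110 + 90 + 90 + 80 + 50 + 40 + 30 + 30 = 1490 m.
Lower bound: ⌈1490/190⌉ = 8 paper rolls.
A packing using 9 paper rolls:
  roll 1: 180 = 180
  roll 2: 180 = 180
  roll 3: 170 = 170
  roll 4: 160 + 30 = 190
  roll 5: 150 + 40 = 190
  roll 6: 130 + 50 = 180
  roll 7: 110 + 80 = 190
  roll 8: 90 + 90 = 180
  roll 9: 30 = 30
No arrangement into 8 paper rolls stays within capacity, so 9 is optimal.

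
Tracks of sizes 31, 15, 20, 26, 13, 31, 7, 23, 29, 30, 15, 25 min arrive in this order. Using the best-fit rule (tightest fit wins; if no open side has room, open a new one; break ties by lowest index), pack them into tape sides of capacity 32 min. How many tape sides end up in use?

  31 → side 1 (new)  [load 31/32]
  15 → side 2 (new)  [load 15/32]
  20 → side 3 (new)  [load 20/32]
  26 → side 4 (new)  [load 26/32]
  13 → side 2  [load 28/32]
  31 → side 5 (new)  [load 31/32]
  7 → side 3  [load 27/32]
  23 → side 6 (new)  [load 23/32]
  29 → side 7 (new)  [load 29/32]
  30 → side 8 (new)  [load 30/32]
  15 → side 9 (new)  [load 15/32]
  25 → side 10 (new)  [load 25/32]
10 tape sides opened.

10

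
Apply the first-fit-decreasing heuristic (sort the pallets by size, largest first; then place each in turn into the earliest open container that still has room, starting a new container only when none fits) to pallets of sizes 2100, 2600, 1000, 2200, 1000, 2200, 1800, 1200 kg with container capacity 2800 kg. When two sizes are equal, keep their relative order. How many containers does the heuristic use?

6

Sorted descending: 2600, 2200, 2200, 2100, 1800, 1200, 1000, 1000.
  2600 → container 1 (new)  [load 2600/2800]
  2200 → container 2 (new)  [load 2200/2800]
  2200 → container 3 (new)  [load 2200/2800]
  2100 → container 4 (new)  [load 2100/2800]
  1800 → container 5 (new)  [load 1800/2800]
  1200 → container 6 (new)  [load 1200/2800]
  1000 → container 5  [load 2800/2800]
  1000 → container 6  [load 2200/2800]
6 containers opened.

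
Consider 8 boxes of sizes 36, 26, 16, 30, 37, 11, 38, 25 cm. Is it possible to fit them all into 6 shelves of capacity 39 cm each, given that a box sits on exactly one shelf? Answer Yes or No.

Total = 219 cm; ⌈219/39⌉ = 6.
The bound of 6 does not rule out 6, but exhaustive search shows no assignment into 6 shelves of capacity 39 cm exists — the minimum is 7.

No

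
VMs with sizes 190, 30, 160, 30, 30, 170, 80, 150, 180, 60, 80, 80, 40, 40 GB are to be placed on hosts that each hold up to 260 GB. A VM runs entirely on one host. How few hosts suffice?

6

Total = 190 + 180 + 170 + 160 + 150 + 80 + 80 + 80 + 60 + 40 + 40 + 30 + 30 + 30 = 1320 GB.
Lower bound: ⌈1320/260⌉ = 6 hosts.
A packing using 6 hosts:
  host 1: 190 + 60 = 250
  host 2: 180 + 80 = 260
  host 3: 170 + 80 = 250
  host 4: 160 + 80 = 240
  host 5: 150 + 40 + 40 + 30 = 260
  host 6: 30 + 30 = 60
This matches the lower bound, so 6 is optimal.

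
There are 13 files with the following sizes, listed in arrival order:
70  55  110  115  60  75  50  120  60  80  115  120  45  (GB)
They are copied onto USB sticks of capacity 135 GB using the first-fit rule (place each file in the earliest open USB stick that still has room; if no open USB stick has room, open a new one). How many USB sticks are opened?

  70 → USB stick 1 (new)  [load 70/135]
  55 → USB stick 1  [load 125/135]
  110 → USB stick 2 (new)  [load 110/135]
  115 → USB stick 3 (new)  [load 115/135]
  60 → USB stick 4 (new)  [load 60/135]
  75 → USB stick 4  [load 135/135]
  50 → USB stick 5 (new)  [load 50/135]
  120 → USB stick 6 (new)  [load 120/135]
  60 → USB stick 5  [load 110/135]
  80 → USB stick 7 (new)  [load 80/135]
  115 → USB stick 8 (new)  [load 115/135]
  120 → USB stick 9 (new)  [load 120/135]
  45 → USB stick 7  [load 125/135]
9 USB sticks opened.

9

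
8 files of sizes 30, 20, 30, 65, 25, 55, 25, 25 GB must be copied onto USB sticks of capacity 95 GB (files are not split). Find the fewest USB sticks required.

Total = 65 + 55 + 30 + 30 + 25 + 25 + 25 + 20 = 275 GB.
Lower bound: ⌈275/95⌉ = 3 USB sticks.
A packing using 3 USB sticks:
  USB stick 1: 65 + 30 = 95
  USB stick 2: 55 + 30 = 85
  USB stick 3: 25 + 25 + 25 + 20 = 95
This matches the lower bound, so 3 is optimal.

3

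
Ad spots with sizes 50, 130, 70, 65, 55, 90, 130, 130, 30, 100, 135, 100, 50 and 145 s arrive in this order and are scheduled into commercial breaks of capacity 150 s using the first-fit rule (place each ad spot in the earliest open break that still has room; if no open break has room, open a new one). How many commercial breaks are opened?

  50 → break 1 (new)  [load 50/150]
  130 → break 2 (new)  [load 130/150]
  70 → break 1  [load 120/150]
  65 → break 3 (new)  [load 65/150]
  55 → break 3  [load 120/150]
  90 → break 4 (new)  [load 90/150]
  130 → break 5 (new)  [load 130/150]
  130 → break 6 (new)  [load 130/150]
  30 → break 1  [load 150/150]
  100 → break 7 (new)  [load 100/150]
  135 → break 8 (new)  [load 135/150]
  100 → break 9 (new)  [load 100/150]
  50 → break 4  [load 140/150]
  145 → break 10 (new)  [load 145/150]
10 commercial breaks opened.

10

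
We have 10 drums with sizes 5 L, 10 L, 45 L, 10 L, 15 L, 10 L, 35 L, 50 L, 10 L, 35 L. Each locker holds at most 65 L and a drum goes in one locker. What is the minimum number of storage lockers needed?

4

Total = 50 + 45 + 35 + 35 + 15 + 10 + 10 + 10 + 10 + 5 = 225 L.
Lower bound: ⌈225/65⌉ = 4 storage lockers.
A packing using 4 storage lockers:
  locker 1: 50 + 15 = 65
  locker 2: 45 + 10 + 10 = 65
  locker 3: 35 + 10 + 10 + 5 = 60
  locker 4: 35 = 35
This matches the lower bound, so 4 is optimal.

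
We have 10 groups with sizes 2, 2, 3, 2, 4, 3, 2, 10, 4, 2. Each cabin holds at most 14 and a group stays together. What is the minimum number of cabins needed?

Total = 10 + 4 + 4 + 3 + 3 + 2 + 2 + 2 + 2 + 2 = 34.
Lower bound: ⌈34/14⌉ = 3 cabins.
A packing using 3 cabins:
  cabin 1: 10 + 4 = 14
  cabin 2: 4 + 3 + 3 + 2 + 2 = 14
  cabin 3: 2 + 2 + 2 = 6
This matches the lower bound, so 3 is optimal.

3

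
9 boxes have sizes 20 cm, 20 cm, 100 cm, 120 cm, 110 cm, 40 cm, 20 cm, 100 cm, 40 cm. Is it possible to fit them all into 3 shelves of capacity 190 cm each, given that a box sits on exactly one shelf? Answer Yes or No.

Total = 570 cm; ⌈570/190⌉ = 3.
4 boxes each exceed half the capacity and cannot share a shelf, forcing at least 4 shelves.
At least 4 shelves are required, but only 3 are allowed.

No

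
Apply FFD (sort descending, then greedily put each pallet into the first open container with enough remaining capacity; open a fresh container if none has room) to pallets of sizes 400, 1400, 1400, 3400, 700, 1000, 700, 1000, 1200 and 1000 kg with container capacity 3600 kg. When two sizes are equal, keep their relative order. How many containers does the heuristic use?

4

Sorted descending: 3400, 1400, 1400, 1200, 1000, 1000, 1000, 700, 700, 400.
  3400 → container 1 (new)  [load 3400/3600]
  1400 → container 2 (new)  [load 1400/3600]
  1400 → container 2  [load 2800/3600]
  1200 → container 3 (new)  [load 1200/3600]
  1000 → container 3  [load 2200/3600]
  1000 → container 3  [load 3200/3600]
  1000 → container 4 (new)  [load 1000/3600]
  700 → container 2  [load 3500/3600]
  700 → container 4  [load 1700/3600]
  400 → container 3  [load 3600/3600]
4 containers opened.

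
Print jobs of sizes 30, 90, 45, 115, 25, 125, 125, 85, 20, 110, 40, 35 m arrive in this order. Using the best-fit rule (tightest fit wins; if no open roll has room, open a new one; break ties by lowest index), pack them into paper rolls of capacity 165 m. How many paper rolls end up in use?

  30 → roll 1 (new)  [load 30/165]
  90 → roll 1  [load 120/165]
  45 → roll 1  [load 165/165]
  115 → roll 2 (new)  [load 115/165]
  25 → roll 2  [load 140/165]
  125 → roll 3 (new)  [load 125/165]
  125 → roll 4 (new)  [load 125/165]
  85 → roll 5 (new)  [load 85/165]
  20 → roll 2  [load 160/165]
  110 → roll 6 (new)  [load 110/165]
  40 → roll 3  [load 165/165]
  35 → roll 4  [load 160/165]
6 paper rolls opened.

6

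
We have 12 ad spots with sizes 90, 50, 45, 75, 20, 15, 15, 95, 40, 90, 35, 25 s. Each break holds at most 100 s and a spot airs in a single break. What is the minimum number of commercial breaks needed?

Total = 95 + 90 + 90 + 75 + 50 + 45 + 40 + 35 + 25 + 20 + 15 + 15 = 595 s.
Lower bound: ⌈595/100⌉ = 6 commercial breaks.
A packing using 7 commercial breaks:
  break 1: 95 = 95
  break 2: 90 = 90
  break 3: 90 = 90
  break 4: 75 + 25 = 100
  break 5: 50 + 45 = 95
  break 6: 40 + 35 + 20 = 95
  break 7: 15 + 15 = 30
No arrangement into 6 commercial breaks stays within capacity, so 7 is optimal.

7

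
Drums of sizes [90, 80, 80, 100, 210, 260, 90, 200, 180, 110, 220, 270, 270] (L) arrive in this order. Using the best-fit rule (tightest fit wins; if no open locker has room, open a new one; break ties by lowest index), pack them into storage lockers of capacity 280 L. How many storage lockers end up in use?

  90 → locker 1 (new)  [load 90/280]
  80 → locker 1  [load 170/280]
  80 → locker 1  [load 250/280]
  100 → locker 2 (new)  [load 100/280]
  210 → locker 3 (new)  [load 210/280]
  260 → locker 4 (new)  [load 260/280]
  90 → locker 2  [load 190/280]
  200 → locker 5 (new)  [load 200/280]
  180 → locker 6 (new)  [load 180/280]
  110 → locker 7 (new)  [load 110/280]
  220 → locker 8 (new)  [load 220/280]
  270 → locker 9 (new)  [load 270/280]
  270 → locker 10 (new)  [load 270/280]
10 storage lockers opened.

10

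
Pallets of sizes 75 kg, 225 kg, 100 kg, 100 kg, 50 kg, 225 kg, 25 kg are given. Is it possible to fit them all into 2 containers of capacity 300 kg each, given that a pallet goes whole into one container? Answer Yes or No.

No

Total = 800 kg; ⌈800/300⌉ = 3.
At least 3 containers are required, but only 2 are allowed.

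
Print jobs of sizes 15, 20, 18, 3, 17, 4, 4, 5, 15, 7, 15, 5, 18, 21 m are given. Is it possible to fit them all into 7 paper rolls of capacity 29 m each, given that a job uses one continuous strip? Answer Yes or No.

No

Total = 167 m; ⌈167/29⌉ = 6.
8 print jobs each exceed half the capacity and cannot share a roll, forcing at least 8 paper rolls.
At least 8 paper rolls are required, but only 7 are allowed.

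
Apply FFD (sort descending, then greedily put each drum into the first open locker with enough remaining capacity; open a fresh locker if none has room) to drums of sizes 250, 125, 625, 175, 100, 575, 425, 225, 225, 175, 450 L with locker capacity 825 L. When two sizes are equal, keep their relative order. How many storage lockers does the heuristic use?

5

Sorted descending: 625, 575, 450, 425, 250, 225, 225, 175, 175, 125, 100.
  625 → locker 1 (new)  [load 625/825]
  575 → locker 2 (new)  [load 575/825]
  450 → locker 3 (new)  [load 450/825]
  425 → locker 4 (new)  [load 425/825]
  250 → locker 2  [load 825/825]
  225 → locker 3  [load 675/825]
  225 → locker 4  [load 650/825]
  175 → locker 1  [load 800/825]
  175 → locker 4  [load 825/825]
  125 → locker 3  [load 800/825]
  100 → locker 5 (new)  [load 100/825]
5 storage lockers opened.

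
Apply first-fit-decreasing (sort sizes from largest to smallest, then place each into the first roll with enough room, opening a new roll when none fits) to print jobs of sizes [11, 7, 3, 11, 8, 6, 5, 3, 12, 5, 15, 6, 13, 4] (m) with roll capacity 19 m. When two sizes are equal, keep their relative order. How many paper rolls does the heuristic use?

6

Sorted descending: 15, 13, 12, 11, 11, 8, 7, 6, 6, 5, 5, 4, 3, 3.
  15 → roll 1 (new)  [load 15/19]
  13 → roll 2 (new)  [load 13/19]
  12 → roll 3 (new)  [load 12/19]
  11 → roll 4 (new)  [load 11/19]
  11 → roll 5 (new)  [load 11/19]
  8 → roll 4  [load 19/19]
  7 → roll 3  [load 19/19]
  6 → roll 2  [load 19/19]
  6 → roll 5  [load 17/19]
  5 → roll 6 (new)  [load 5/19]
  5 → roll 6  [load 10/19]
  4 → roll 1  [load 19/19]
  3 → roll 6  [load 13/19]
  3 → roll 6  [load 16/19]
6 paper rolls opened.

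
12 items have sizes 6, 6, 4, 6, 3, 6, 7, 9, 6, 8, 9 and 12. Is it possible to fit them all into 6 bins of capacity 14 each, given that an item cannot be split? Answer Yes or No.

Total = 82; ⌈82/14⌉ = 6.
The bound of 6 does not rule out 6, but exhaustive search shows no assignment into 6 bins of capacity 14 exists — the minimum is 7.

No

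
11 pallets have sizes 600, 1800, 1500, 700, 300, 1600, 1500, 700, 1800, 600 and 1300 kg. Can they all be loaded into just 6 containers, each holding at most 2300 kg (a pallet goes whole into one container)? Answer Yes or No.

A valid assignment using 6 containers:
  container 1: 1800 + 300 = 2100
  container 2: 1800 = 1800
  container 3: 1600 + 700 = 2300
  container 4: 1500 + 700 = 2200
  container 5: 1500 + 600 = 2100
  container 6: 1300 + 600 = 1900
Every load is within 2300 kg, so 6 containers suffice.

Yes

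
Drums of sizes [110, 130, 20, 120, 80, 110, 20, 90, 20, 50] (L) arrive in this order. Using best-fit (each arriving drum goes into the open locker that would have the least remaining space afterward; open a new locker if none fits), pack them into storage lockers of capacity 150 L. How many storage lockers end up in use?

6

  110 → locker 1 (new)  [load 110/150]
  130 → locker 2 (new)  [load 130/150]
  20 → locker 2  [load 150/150]
  120 → locker 3 (new)  [load 120/150]
  80 → locker 4 (new)  [load 80/150]
  110 → locker 5 (new)  [load 110/150]
  20 → locker 3  [load 140/150]
  90 → locker 6 (new)  [load 90/150]
  20 → locker 1  [load 130/150]
  50 → locker 6  [load 140/150]
6 storage lockers opened.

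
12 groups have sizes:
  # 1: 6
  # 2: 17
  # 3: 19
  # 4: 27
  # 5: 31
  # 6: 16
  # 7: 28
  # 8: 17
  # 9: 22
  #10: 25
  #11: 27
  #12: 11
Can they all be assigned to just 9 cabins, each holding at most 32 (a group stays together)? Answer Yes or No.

Total = 246; ⌈246/32⌉ = 8.
9 groups each exceed half the capacity and cannot share a cabin, forcing at least 9 cabins.
The bound of 9 does not rule out 9, but exhaustive search shows no assignment into 9 cabins of capacity 32 exists — the minimum is 10.

No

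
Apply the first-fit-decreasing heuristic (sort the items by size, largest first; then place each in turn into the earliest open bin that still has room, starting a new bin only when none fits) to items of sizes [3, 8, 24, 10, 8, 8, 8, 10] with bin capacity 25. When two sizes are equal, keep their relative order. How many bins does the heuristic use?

4

Sorted descending: 24, 10, 10, 8, 8, 8, 8, 3.
  24 → bin 1 (new)  [load 24/25]
  10 → bin 2 (new)  [load 10/25]
  10 → bin 2  [load 20/25]
  8 → bin 3 (new)  [load 8/25]
  8 → bin 3  [load 16/25]
  8 → bin 3  [load 24/25]
  8 → bin 4 (new)  [load 8/25]
  3 → bin 2  [load 23/25]
4 bins opened.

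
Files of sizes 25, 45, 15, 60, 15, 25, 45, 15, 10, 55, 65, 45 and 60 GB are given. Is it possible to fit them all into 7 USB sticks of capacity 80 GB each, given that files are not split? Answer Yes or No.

A valid assignment using 7 USB sticks:
  USB stick 1: 65 + 15 = 80
  USB stick 2: 60 + 15 = 75
  USB stick 3: 60 + 15 = 75
  USB stick 4: 55 + 25 = 80
  USB stick 5: 45 + 25 + 10 = 80
  USB stick 6: 45 = 45
  USB stick 7: 45 = 45
Every load is within 80 GB, so 7 USB sticks suffice.

Yes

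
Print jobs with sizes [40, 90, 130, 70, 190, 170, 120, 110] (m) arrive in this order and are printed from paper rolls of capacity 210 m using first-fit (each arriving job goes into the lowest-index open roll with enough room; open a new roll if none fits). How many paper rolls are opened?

  40 → roll 1 (new)  [load 40/210]
  90 → roll 1  [load 130/210]
  130 → roll 2 (new)  [load 130/210]
  70 → roll 1  [load 200/210]
  190 → roll 3 (new)  [load 190/210]
  170 → roll 4 (new)  [load 170/210]
  120 → roll 5 (new)  [load 120/210]
  110 → roll 6 (new)  [load 110/210]
6 paper rolls opened.

6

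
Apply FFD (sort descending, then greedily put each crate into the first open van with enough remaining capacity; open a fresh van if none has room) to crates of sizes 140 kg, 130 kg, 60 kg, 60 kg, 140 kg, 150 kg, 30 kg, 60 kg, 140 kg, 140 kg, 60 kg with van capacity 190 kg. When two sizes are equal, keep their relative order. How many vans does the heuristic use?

7

Sorted descending: 150, 140, 140, 140, 140, 130, 60, 60, 60, 60, 30.
  150 → van 1 (new)  [load 150/190]
  140 → van 2 (new)  [load 140/190]
  140 → van 3 (new)  [load 140/190]
  140 → van 4 (new)  [load 140/190]
  140 → van 5 (new)  [load 140/190]
  130 → van 6 (new)  [load 130/190]
  60 → van 6  [load 190/190]
  60 → van 7 (new)  [load 60/190]
  60 → van 7  [load 120/190]
  60 → van 7  [load 180/190]
  30 → van 1  [load 180/190]
7 vans opened.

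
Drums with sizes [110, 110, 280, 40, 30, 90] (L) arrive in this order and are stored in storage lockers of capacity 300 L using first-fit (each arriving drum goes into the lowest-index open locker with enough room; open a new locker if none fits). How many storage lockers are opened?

  110 → locker 1 (new)  [load 110/300]
  110 → locker 1  [load 220/300]
  280 → locker 2 (new)  [load 280/300]
  40 → locker 1  [load 260/300]
  30 → locker 1  [load 290/300]
  90 → locker 3 (new)  [load 90/300]
3 storage lockers opened.

3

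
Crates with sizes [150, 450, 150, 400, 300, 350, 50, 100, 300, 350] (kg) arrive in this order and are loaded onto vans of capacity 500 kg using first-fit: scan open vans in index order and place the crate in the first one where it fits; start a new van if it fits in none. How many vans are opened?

  150 → van 1 (new)  [load 150/500]
  450 → van 2 (new)  [load 450/500]
  150 → van 1  [load 300/500]
  400 → van 3 (new)  [load 400/500]
  300 → van 4 (new)  [load 300/500]
  350 → van 5 (new)  [load 350/500]
  50 → van 1  [load 350/500]
  100 → van 1  [load 450/500]
  300 → van 6 (new)  [load 300/500]
  350 → van 7 (new)  [load 350/500]
7 vans opened.

7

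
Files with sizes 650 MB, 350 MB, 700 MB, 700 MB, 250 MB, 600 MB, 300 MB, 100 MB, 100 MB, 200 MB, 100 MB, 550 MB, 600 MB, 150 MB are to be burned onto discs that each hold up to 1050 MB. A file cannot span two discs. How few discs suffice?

Total = 700 + 700 + 650 + 600 + 600 + 550 + 350 + 300 + 250 + 200 + 150 + 100 + 100 + 100 = 5350 MB.
Lower bound: ⌈5350/1050⌉ = 6 discs.
A packing using 6 discs:
  disc 1: 700 + 350 = 1050
  disc 2: 700 + 300 = 1000
  disc 3: 650 + 250 + 150 = 1050
  disc 4: 600 + 200 + 100 + 100 = 1000
  disc 5: 600 + 100 = 700
  disc 6: 550 = 550
This matches the lower bound, so 6 is optimal.

6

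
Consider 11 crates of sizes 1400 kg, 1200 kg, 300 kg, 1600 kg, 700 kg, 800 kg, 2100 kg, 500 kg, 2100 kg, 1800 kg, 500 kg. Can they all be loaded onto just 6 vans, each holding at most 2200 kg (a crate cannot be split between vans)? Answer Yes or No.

No

Total = 13000 kg; ⌈13000/2200⌉ = 6.
The bound of 6 does not rule out 6, but exhaustive search shows no assignment into 6 vans of capacity 2200 kg exists — the minimum is 7.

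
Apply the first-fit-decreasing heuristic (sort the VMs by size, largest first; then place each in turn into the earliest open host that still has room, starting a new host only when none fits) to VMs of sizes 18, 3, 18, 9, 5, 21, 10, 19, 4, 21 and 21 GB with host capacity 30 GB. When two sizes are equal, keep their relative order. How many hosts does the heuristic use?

6

Sorted descending: 21, 21, 21, 19, 18, 18, 10, 9, 5, 4, 3.
  21 → host 1 (new)  [load 21/30]
  21 → host 2 (new)  [load 21/30]
  21 → host 3 (new)  [load 21/30]
  19 → host 4 (new)  [load 19/30]
  18 → host 5 (new)  [load 18/30]
  18 → host 6 (new)  [load 18/30]
  10 → host 4  [load 29/30]
  9 → host 1  [load 30/30]
  5 → host 2  [load 26/30]
  4 → host 2  [load 30/30]
  3 → host 3  [load 24/30]
6 hosts opened.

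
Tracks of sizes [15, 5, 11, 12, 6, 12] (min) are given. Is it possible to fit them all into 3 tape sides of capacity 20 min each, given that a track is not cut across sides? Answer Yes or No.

Total = 61 min; ⌈61/20⌉ = 4.
At least 4 tape sides are required, but only 3 are allowed.

No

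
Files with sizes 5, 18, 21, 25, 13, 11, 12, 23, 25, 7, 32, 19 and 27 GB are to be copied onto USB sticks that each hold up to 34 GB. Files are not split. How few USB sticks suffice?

Total = 32 + 27 + 25 + 25 + 23 + 21 + 19 + 18 + 13 + 12 + 11 + 7 + 5 = 238 GB.
Lower bound: ⌈238/34⌉ = 7 USB sticks.
Also, 8 files each exceed 17 GB, and no two of those can share a USB stick, so at least 8 USB sticks are needed.
A packing using 8 USB sticks:
  USB stick 1: 32 = 32
  USB stick 2: 27 + 7 = 34
  USB stick 3: 25 + 5 = 30
  USB stick 4: 25 = 25
  USB stick 5: 23 + 11 = 34
  USB stick 6: 21 + 13 = 34
  USB stick 7: 19 + 12 = 31
  USB stick 8: 18 = 18
This matches the lower bound, so 8 is optimal.

8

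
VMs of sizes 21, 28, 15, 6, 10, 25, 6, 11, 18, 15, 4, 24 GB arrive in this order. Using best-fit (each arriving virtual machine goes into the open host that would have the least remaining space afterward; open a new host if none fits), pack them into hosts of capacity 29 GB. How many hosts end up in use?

8

  21 → host 1 (new)  [load 21/29]
  28 → host 2 (new)  [load 28/29]
  15 → host 3 (new)  [load 15/29]
  6 → host 1  [load 27/29]
  10 → host 3  [load 25/29]
  25 → host 4 (new)  [load 25/29]
  6 → host 5 (new)  [load 6/29]
  11 → host 5  [load 17/29]
  18 → host 6 (new)  [load 18/29]
  15 → host 7 (new)  [load 15/29]
  4 → host 3  [load 29/29]
  24 → host 8 (new)  [load 24/29]
8 hosts opened.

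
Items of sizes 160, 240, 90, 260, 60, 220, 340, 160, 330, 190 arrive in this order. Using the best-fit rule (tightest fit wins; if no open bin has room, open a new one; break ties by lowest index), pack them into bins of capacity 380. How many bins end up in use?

  160 → bin 1 (new)  [load 160/380]
  240 → bin 2 (new)  [load 240/380]
  90 → bin 2  [load 330/380]
  260 → bin 3 (new)  [load 260/380]
  60 → bin 3  [load 320/380]
  220 → bin 1  [load 380/380]
  340 → bin 4 (new)  [load 340/380]
  160 → bin 5 (new)  [load 160/380]
  330 → bin 6 (new)  [load 330/380]
  190 → bin 5  [load 350/380]
6 bins opened.

6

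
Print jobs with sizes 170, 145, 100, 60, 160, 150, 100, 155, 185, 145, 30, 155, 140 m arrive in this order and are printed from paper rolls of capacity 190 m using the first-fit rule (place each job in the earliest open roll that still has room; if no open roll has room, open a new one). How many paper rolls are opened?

  170 → roll 1 (new)  [load 170/190]
  145 → roll 2 (new)  [load 145/190]
  100 → roll 3 (new)  [load 100/190]
  60 → roll 3  [load 160/190]
  160 → roll 4 (new)  [load 160/190]
  150 → roll 5 (new)  [load 150/190]
  100 → roll 6 (new)  [load 100/190]
  155 → roll 7 (new)  [load 155/190]
  185 → roll 8 (new)  [load 185/190]
  145 → roll 9 (new)  [load 145/190]
  30 → roll 2  [load 175/190]
  155 → roll 10 (new)  [load 155/190]
  140 → roll 11 (new)  [load 140/190]
11 paper rolls opened.

11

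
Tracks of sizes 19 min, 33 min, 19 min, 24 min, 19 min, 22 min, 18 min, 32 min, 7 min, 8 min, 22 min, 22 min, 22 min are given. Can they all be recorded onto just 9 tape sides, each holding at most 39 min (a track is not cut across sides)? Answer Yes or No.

A valid assignment using 9 tape sides:
  side 1: 33 = 33
  side 2: 32 + 7 = 39
  side 3: 24 + 8 = 32
  side 4: 22 = 22
  side 5: 22 = 22
  side 6: 22 = 22
  side 7: 22 = 22
  side 8: 19 + 19 = 38
  side 9: 19 + 18 = 37
Every load is within 39 min, so 9 tape sides suffice.

Yes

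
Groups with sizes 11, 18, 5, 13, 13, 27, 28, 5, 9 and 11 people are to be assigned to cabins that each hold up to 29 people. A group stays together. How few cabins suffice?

5

Total = 28 + 27 + 18 + 13 + 13 + 11 + 11 + 9 + 5 + 5 = 140 people.
Lower bound: ⌈140/29⌉ = 5 cabins.
A packing using 5 cabins:
  cabin 1: 28 = 28
  cabin 2: 27 = 27
  cabin 3: 18 + 11 = 29
  cabin 4: 13 + 11 + 5 = 29
  cabin 5: 13 + 9 + 5 = 27
This matches the lower bound, so 5 is optimal.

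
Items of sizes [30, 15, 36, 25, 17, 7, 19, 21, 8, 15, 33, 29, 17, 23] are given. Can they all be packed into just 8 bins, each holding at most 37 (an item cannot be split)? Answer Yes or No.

No

Total = 295; ⌈295/37⌉ = 8.
The bound of 8 does not rule out 8, but exhaustive search shows no assignment into 8 bins of capacity 37 exists — the minimum is 9.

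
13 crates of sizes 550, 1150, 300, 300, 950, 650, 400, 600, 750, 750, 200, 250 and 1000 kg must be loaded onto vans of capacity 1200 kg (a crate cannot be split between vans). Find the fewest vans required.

7

Total = 1150 + 1000 + 950 + 750 + 750 + 650 + 600 + 550 + 400 + 300 + 300 + 250 + 200 = 7850 kg.
Lower bound: ⌈7850/1200⌉ = 7 vans.
A packing using 7 vans:
  van 1: 1150 = 1150
  van 2: 1000 + 200 = 1200
  van 3: 950 + 250 = 1200
  van 4: 750 + 400 = 1150
  van 5: 750 + 300 = 1050
  van 6: 650 + 550 = 1200
  van 7: 600 + 300 = 900
This matches the lower bound, so 7 is optimal.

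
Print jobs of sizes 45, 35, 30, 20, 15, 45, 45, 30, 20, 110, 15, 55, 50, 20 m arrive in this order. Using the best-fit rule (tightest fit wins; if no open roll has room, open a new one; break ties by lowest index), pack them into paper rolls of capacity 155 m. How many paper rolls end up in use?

4

  45 → roll 1 (new)  [load 45/155]
  35 → roll 1  [load 80/155]
  30 → roll 1  [load 110/155]
  20 → roll 1  [load 130/155]
  15 → roll 1  [load 145/155]
  45 → roll 2 (new)  [load 45/155]
  45 → roll 2  [load 90/155]
  30 → roll 2  [load 120/155]
  20 → roll 2  [load 140/155]
  110 → roll 3 (new)  [load 110/155]
  15 → roll 2  [load 155/155]
  55 → roll 4 (new)  [load 55/155]
  50 → roll 4  [load 105/155]
  20 → roll 3  [load 130/155]
4 paper rolls opened.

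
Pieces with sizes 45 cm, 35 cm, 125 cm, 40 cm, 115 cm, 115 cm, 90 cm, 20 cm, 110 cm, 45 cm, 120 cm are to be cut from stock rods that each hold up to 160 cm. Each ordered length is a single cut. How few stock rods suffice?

6

Total = 125 + 120 + 115 + 115 + 110 + 90 + 45 + 45 + 40 + 35 + 20 = 860 cm.
Lower bound: ⌈860/160⌉ = 6 stock rods.
A packing using 6 stock rods:
  stock rod 1: 125 + 35 = 160
  stock rod 2: 120 + 40 = 160
  stock rod 3: 115 + 45 = 160
  stock rod 4: 115 + 45 = 160
  stock rod 5: 110 + 20 = 130
  stock rod 6: 90 = 90
This matches the lower bound, so 6 is optimal.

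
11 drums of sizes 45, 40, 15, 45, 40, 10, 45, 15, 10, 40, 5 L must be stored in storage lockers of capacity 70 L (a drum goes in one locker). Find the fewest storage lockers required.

6

Total = 45 + 45 + 45 + 40 + 40 + 40 + 15 + 15 + 10 + 10 + 5 = 310 L.
Lower bound: ⌈310/70⌉ = 5 storage lockers.
Also, 6 drums each exceed 35 L, and no two of those can share a locker, so at least 6 storage lockers are needed.
A packing using 6 storage lockers:
  locker 1: 45 + 15 + 10 = 70
  locker 2: 45 + 15 + 10 = 70
  locker 3: 45 + 5 = 50
  locker 4: 40 = 40
  locker 5: 40 = 40
  locker 6: 40 = 40
This matches the lower bound, so 6 is optimal.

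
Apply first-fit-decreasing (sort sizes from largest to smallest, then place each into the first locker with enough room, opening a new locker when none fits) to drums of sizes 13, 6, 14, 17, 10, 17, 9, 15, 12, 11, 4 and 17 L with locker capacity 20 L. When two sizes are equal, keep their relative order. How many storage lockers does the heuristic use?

Sorted descending: 17, 17, 17, 15, 14, 13, 12, 11, 10, 9, 6, 4.
  17 → locker 1 (new)  [load 17/20]
  17 → locker 2 (new)  [load 17/20]
  17 → locker 3 (new)  [load 17/20]
  15 → locker 4 (new)  [load 15/20]
  14 → locker 5 (new)  [load 14/20]
  13 → locker 6 (new)  [load 13/20]
  12 → locker 7 (new)  [load 12/20]
  11 → locker 8 (new)  [load 11/20]
  10 → locker 9 (new)  [load 10/20]
  9 → locker 8  [load 20/20]
  6 → locker 5  [load 20/20]
  4 → locker 4  [load 19/20]
9 storage lockers opened.

9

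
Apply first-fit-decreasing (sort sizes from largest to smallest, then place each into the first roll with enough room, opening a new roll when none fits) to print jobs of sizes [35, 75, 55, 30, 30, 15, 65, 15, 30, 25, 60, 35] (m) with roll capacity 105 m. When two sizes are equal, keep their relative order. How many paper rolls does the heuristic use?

5

Sorted descending: 75, 65, 60, 55, 35, 35, 30, 30, 30, 25, 15, 15.
  75 → roll 1 (new)  [load 75/105]
  65 → roll 2 (new)  [load 65/105]
  60 → roll 3 (new)  [load 60/105]
  55 → roll 4 (new)  [load 55/105]
  35 → roll 2  [load 100/105]
  35 → roll 3  [load 95/105]
  30 → roll 1  [load 105/105]
  30 → roll 4  [load 85/105]
  30 → roll 5 (new)  [load 30/105]
  25 → roll 5  [load 55/105]
  15 → roll 4  [load 100/105]
  15 → roll 5  [load 70/105]
5 paper rolls opened.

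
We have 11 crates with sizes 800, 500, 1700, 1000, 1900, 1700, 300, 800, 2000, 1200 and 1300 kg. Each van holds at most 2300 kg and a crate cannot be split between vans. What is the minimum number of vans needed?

7

Total = 2000 + 1900 + 1700 + 1700 + 1300 + 1200 + 1000 + 800 + 800 + 500 + 300 = 13200 kg.
Lower bound: ⌈13200/2300⌉ = 6 vans.
A packing using 7 vans:
  van 1: 2000 + 300 = 2300
  van 2: 1900 = 1900
  van 3: 1700 + 500 = 2200
  van 4: 1700 = 1700
  van 5: 1300 + 1000 = 2300
  van 6: 1200 + 800 = 2000
  van 7: 800 = 800
No arrangement into 6 vans stays within capacity, so 7 is optimal.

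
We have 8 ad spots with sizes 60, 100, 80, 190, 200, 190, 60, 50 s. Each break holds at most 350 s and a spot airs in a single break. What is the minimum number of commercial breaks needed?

3

Total = 200 + 190 + 190 + 100 + 80 + 60 + 60 + 50 = 930 s.
Lower bound: ⌈930/350⌉ = 3 commercial breaks.
A packing using 3 commercial breaks:
  break 1: 200 + 100 + 50 = 350
  break 2: 190 + 80 + 60 = 330
  break 3: 190 + 60 = 250
This matches the lower bound, so 3 is optimal.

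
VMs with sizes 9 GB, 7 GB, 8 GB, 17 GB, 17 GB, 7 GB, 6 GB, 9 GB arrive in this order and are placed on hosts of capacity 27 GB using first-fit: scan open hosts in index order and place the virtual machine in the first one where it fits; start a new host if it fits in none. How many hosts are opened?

4

  9 → host 1 (new)  [load 9/27]
  7 → host 1  [load 16/27]
  8 → host 1  [load 24/27]
  17 → host 2 (new)  [load 17/27]
  17 → host 3 (new)  [load 17/27]
  7 → host 2  [load 24/27]
  6 → host 3  [load 23/27]
  9 → host 4 (new)  [load 9/27]
4 hosts opened.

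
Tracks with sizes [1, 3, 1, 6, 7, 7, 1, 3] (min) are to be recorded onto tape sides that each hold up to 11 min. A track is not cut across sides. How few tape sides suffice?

Total = 7 + 7 + 6 + 3 + 3 + 1 + 1 + 1 = 29 min.
Lower bound: ⌈29/11⌉ = 3 tape sides.
A packing using 3 tape sides:
  side 1: 7 + 3 + 1 = 11
  side 2: 7 + 3 + 1 = 11
  side 3: 6 + 1 = 7
This matches the lower bound, so 3 is optimal.

3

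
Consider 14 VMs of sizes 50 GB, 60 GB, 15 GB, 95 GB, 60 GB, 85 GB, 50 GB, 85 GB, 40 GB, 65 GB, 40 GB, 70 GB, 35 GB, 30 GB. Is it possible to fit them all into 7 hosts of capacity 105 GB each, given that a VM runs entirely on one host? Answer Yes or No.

No

Total = 780 GB; ⌈780/105⌉ = 8.
At least 8 hosts are required, but only 7 are allowed.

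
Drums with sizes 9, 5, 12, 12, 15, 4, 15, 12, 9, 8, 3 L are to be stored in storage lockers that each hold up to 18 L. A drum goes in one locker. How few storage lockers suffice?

Total = 15 + 15 + 12 + 12 + 12 + 9 + 9 + 8 + 5 + 4 + 3 = 104 L.
Lower bound: ⌈104/18⌉ = 6 storage lockers.
A packing using 7 storage lockers:
  locker 1: 15 + 3 = 18
  locker 2: 15 = 15
  locker 3: 12 + 5 = 17
  locker 4: 12 + 4 = 16
  locker 5: 12 = 12
  locker 6: 9 + 9 = 18
  locker 7: 8 = 8
No arrangement into 6 storage lockers stays within capacity, so 7 is optimal.

7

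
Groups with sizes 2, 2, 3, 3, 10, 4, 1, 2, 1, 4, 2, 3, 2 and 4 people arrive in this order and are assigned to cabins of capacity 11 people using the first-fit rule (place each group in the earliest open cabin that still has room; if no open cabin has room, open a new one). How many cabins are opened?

4

  2 → cabin 1 (new)  [load 2/11]
  2 → cabin 1  [load 4/11]
  3 → cabin 1  [load 7/11]
  3 → cabin 1  [load 10/11]
  10 → cabin 2 (new)  [load 10/11]
  4 → cabin 3 (new)  [load 4/11]
  1 → cabin 1  [load 11/11]
  2 → cabin 3  [load 6/11]
  1 → cabin 2  [load 11/11]
  4 → cabin 3  [load 10/11]
  2 → cabin 4 (new)  [load 2/11]
  3 → cabin 4  [load 5/11]
  2 → cabin 4  [load 7/11]
  4 → cabin 4  [load 11/11]
4 cabins opened.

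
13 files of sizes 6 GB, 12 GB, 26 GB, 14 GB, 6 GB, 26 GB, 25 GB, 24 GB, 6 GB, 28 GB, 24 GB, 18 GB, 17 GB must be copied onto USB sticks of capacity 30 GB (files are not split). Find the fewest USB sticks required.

9

Total = 28 + 26 + 26 + 25 + 24 + 24 + 18 + 17 + 14 + 12 + 6 + 6 + 6 = 232 GB.
Lower bound: ⌈232/30⌉ = 8 USB sticks.
A packing using 9 USB sticks:
  USB stick 1: 28 = 28
  USB stick 2: 26 = 26
  USB stick 3: 26 = 26
  USB stick 4: 25 = 25
  USB stick 5: 24 + 6 = 30
  USB stick 6: 24 + 6 = 30
  USB stick 7: 18 + 12 = 30
  USB stick 8: 17 + 6 = 23
  USB stick 9: 14 = 14
No arrangement into 8 USB sticks stays within capacity, so 9 is optimal.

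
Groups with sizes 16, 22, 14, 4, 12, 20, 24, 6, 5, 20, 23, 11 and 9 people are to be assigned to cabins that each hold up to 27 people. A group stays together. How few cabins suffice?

8

Total = 24 + 23 + 22 + 20 + 20 + 16 + 14 + 12 + 11 + 9 + 6 + 5 + 4 = 186 people.
Lower bound: ⌈186/27⌉ = 7 cabins.
A packing using 8 cabins:
  cabin 1: 24 = 24
  cabin 2: 23 + 4 = 27
  cabin 3: 22 + 5 = 27
  cabin 4: 20 + 6 = 26
  cabin 5: 20 = 20
  cabin 6: 16 + 11 = 27
  cabin 7: 14 + 12 = 26
  cabin 8: 9 = 9
No arrangement into 7 cabins stays within capacity, so 8 is optimal.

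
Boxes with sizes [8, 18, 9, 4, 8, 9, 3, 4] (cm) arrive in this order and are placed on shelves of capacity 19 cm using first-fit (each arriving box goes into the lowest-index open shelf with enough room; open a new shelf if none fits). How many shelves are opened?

4

  8 → shelf 1 (new)  [load 8/19]
  18 → shelf 2 (new)  [load 18/19]
  9 → shelf 1  [load 17/19]
  4 → shelf 3 (new)  [load 4/19]
  8 → shelf 3  [load 12/19]
  9 → shelf 4 (new)  [load 9/19]
  3 → shelf 3  [load 15/19]
  4 → shelf 3  [load 19/19]
4 shelves opened.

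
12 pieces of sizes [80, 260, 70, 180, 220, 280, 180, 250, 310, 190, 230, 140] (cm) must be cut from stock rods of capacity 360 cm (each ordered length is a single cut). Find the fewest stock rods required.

Total = 310 + 280 + 260 + 250 + 230 + 220 + 190 + 180 + 180 + 140 + 80 + 70 = 2390 cm.
Lower bound: ⌈2390/360⌉ = 7 stock rods.
A packing using 8 stock rods:
  stock rod 1: 310 = 310
  stock rod 2: 280 + 80 = 360
  stock rod 3: 260 + 70 = 330
  stock rod 4: 250 = 250
  stock rod 5: 230 = 230
  stock rod 6: 220 + 140 = 360
  stock rod 7: 190 = 190
  stock rod 8: 180 + 180 = 360
No arrangement into 7 stock rods stays within capacity, so 8 is optimal.

8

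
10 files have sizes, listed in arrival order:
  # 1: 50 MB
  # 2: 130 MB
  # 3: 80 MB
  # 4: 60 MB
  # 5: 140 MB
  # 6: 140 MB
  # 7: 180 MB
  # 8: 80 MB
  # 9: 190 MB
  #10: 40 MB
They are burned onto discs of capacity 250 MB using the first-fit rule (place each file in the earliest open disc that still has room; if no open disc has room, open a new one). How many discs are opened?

5

  50 → disc 1 (new)  [load 50/250]
  130 → disc 1  [load 180/250]
  80 → disc 2 (new)  [load 80/250]
  60 → disc 1  [load 240/250]
  140 → disc 2  [load 220/250]
  140 → disc 3 (new)  [load 140/250]
  180 → disc 4 (new)  [load 180/250]
  80 → disc 3  [load 220/250]
  190 → disc 5 (new)  [load 190/250]
  40 → disc 4  [load 220/250]
5 discs opened.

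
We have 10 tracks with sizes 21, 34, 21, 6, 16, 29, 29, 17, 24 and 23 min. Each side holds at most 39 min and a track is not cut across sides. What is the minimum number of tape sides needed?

Total = 34 + 29 + 29 + 24 + 23 + 21 + 21 + 17 + 16 + 6 = 220 min.
Lower bound: ⌈220/39⌉ = 6 tape sides.
Also, 7 tracks each exceed 39/2 min, and no two of those can share a side, so at least 7 tape sides are needed.
A packing using 7 tape sides:
  side 1: 34 = 34
  side 2: 29 + 6 = 35
  side 3: 29 = 29
  side 4: 24 = 24
  side 5: 23 + 16 = 39
  side 6: 21 + 17 = 38
  side 7: 21 = 21
This matches the lower bound, so 7 is optimal.

7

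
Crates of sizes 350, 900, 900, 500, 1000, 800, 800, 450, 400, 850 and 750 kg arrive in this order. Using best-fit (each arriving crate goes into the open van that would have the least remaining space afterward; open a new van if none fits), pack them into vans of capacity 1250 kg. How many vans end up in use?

7

  350 → van 1 (new)  [load 350/1250]
  900 → van 1  [load 1250/1250]
  900 → van 2 (new)  [load 900/1250]
  500 → van 3 (new)  [load 500/1250]
  1000 → van 4 (new)  [load 1000/1250]
  800 → van 5 (new)  [load 800/1250]
  800 → van 6 (new)  [load 800/1250]
  450 → van 5  [load 1250/1250]
  400 → van 6  [load 1200/1250]
  850 → van 7 (new)  [load 850/1250]
  750 → van 3  [load 1250/1250]
7 vans opened.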